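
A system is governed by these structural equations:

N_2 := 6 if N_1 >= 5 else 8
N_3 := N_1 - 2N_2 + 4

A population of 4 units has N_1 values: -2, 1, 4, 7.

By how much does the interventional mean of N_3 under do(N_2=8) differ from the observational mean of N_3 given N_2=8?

1.5

Every unit gets N_2=8 under the intervention. N_3 values become -14, -11, -8, -5; E[N_3|do(N_2=8)] = -9.5.
Observing N_2=8 restricts to units where N_2's equation naturally yields 8: N_1 ∈ {-2, 1, 4}. In that subpopulation N_3 = -14, -11, -8, mean -11.
Difference = -9.5 − (-11) = 1.5.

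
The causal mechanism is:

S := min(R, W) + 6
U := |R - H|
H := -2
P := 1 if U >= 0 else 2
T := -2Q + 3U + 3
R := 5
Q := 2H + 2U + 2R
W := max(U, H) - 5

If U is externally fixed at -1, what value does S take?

The intervention breaks the incoming arrows to U: U := |R - H| no longer applies, and U = -1.
W = max(U, H) - 5  [with U=-1, H=-2]  = -6
S = min(R, W) + 6  [with R=5, W=-6]  = 0

0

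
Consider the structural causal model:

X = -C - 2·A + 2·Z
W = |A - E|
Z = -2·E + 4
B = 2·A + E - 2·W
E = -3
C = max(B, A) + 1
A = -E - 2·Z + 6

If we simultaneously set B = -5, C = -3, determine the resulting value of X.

Under do(B = -5, C = -3), each intervened variable's structural equation is replaced by its fixed value.
Z = -2·E + 4  [with E=-3]  = 10
A = -E - 2·Z + 6  [with E=-3, Z=10]  = -11
X = -C - 2·A + 2·Z  [with C=-3, A=-11, Z=10]  = 45

45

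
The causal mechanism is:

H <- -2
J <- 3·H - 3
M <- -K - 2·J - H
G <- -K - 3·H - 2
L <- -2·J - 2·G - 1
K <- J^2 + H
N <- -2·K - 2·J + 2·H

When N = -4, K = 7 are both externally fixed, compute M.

Under do(N = -4, K = 7), each intervened variable's structural equation is replaced by its fixed value.
J = 3·H - 3  [with H=-2]  = -9
M = -K - 2·J - H  [with K=7, J=-9, H=-2]  = 13

13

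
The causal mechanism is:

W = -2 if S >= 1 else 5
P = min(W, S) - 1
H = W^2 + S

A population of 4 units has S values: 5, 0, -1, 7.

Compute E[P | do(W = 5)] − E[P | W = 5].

The intervention sets W=5 in all 4 units regardless of S. Recomputing P per unit gives 4, -1, -2, 4; average 1.25.
E[P|W=5] averages over only the 2 units with W=5 (S = 0, -1): P = -1, -2, mean -1.5.
Difference = 1.25 − (-1.5) = 2.75.

2.75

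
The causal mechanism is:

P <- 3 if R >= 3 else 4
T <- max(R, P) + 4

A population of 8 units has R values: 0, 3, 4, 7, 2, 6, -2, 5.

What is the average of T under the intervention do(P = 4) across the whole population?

8.75

do(P=4) breaks P's dependence on R. With P=4 fixed, T across the units is 8, 8, 8, 11, 8, 10, 8, 9, mean 8.75.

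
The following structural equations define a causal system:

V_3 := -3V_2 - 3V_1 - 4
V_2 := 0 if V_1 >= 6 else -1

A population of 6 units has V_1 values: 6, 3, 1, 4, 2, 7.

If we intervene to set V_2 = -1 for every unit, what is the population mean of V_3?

Every unit gets V_2=-1 under the intervention. V_3 values become -19, -10, -4, -13, -7, -22; E[V_3|do(V_2=-1)] = -12.5.

-12.5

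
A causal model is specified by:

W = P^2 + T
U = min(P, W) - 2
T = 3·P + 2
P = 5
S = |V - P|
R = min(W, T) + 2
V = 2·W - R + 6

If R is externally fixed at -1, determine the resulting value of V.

91

Under do(R=-1), the mechanism R = min(W, T) + 2 is discarded; R is fixed at -1.
T = 3·P + 2  [with P=5]  = 17
W = P^2 + T  [with P=5, T=17]  = 42
V = 2·W - R + 6  [with W=42, R=-1]  = 91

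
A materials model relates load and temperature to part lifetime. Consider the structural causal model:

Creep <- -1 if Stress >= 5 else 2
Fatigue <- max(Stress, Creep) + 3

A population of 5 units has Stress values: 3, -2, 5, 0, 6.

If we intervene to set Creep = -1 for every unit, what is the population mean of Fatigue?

5.6

The intervention sets Creep=-1 in all 5 units regardless of Stress. Recomputing Fatigue per unit gives 6, 2, 8, 3, 9; average 5.6.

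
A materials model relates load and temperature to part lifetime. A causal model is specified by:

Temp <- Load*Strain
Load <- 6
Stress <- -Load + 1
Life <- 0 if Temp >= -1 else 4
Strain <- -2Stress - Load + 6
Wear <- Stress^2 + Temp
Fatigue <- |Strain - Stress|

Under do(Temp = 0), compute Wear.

Intervening sets Temp = 0 and removes its equation (Temp <- Load*Strain).
Stress = -Load + 1  [with Load=6]  = -5
Wear = Stress^2 + Temp  [with Stress=-5, Temp=0]  = 25

25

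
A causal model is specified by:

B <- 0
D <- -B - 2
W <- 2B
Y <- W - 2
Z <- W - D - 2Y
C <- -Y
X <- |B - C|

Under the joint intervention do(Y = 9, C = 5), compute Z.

Setting Y = 9, C = 5 by intervention discards those variables' equations.
D = -B - 2  [with B=0]  = -2
W = 2B  [with B=0]  = 0
Z = W - D - 2Y  [with W=0, D=-2, Y=9]  = -16

-16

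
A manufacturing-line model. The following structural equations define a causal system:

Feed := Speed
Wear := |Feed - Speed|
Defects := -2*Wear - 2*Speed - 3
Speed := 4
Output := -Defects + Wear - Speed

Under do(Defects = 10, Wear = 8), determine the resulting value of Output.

The joint intervention fixes Defects = 10, Wear = 8, removing each variable's own equation.
Output = -Defects + Wear - Speed  [with Defects=10, Wear=8, Speed=4]  = -6

-6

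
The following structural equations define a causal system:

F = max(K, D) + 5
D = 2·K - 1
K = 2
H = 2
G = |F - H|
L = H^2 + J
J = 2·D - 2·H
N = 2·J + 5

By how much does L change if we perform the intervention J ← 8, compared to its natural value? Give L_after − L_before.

6

The intervention breaks the incoming arrows to J: J = 2·D - 2·H no longer applies, and J = 8.
L = H^2 + J  [with H=2, J=8]  = 12
Without intervention: D = 2·K - 1  [with K=2]  = 3; J = 2·D - 2·H  [with D=3, H=2]  = 2; L = H^2 + J  [with H=2, J=2]  = 6.
Change = 12 − 6 = 6.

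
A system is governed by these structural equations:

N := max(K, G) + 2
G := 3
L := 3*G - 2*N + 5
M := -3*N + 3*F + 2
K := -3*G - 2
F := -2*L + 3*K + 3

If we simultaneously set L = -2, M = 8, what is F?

-26

Setting L = -2, M = 8 by intervention discards those variables' equations.
K = -3*G - 2  [with G=3]  = -11
F = -2*L + 3*K + 3  [with L=-2, K=-11]  = -26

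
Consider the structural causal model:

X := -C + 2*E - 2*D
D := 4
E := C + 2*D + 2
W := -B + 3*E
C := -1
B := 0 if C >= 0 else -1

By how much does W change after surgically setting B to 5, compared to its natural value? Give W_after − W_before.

do(B=5) replaces the equation B := 0 if C >= 0 else -1 with the constant B = 5.
E = C + 2*D + 2  [with C=-1, D=4]  = 9
W = -B + 3*E  [with B=5, E=9]  = 22
Without intervention: B = 0 if C >= 0 else -1  [with C=-1]  = -1; E = C + 2*D + 2  [with C=-1, D=4]  = 9; W = -B + 3*E  [with B=-1, E=9]  = 28.
Change = 22 − 28 = -6.

-6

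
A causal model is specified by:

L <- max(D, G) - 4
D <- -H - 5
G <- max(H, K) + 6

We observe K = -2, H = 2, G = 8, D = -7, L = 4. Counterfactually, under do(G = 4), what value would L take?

0

do(G=4) replaces the equation G <- max(H, K) + 6 with the constant G = 4.
D = -H - 5  [with H=2]  = -7
L = max(D, G) - 4  [with D=-7, G=4]  = 0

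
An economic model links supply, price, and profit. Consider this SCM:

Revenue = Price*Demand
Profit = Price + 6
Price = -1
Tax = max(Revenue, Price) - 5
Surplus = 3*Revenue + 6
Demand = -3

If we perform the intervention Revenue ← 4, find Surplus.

The intervention breaks the incoming arrows to Revenue: Revenue = Price*Demand no longer applies, and Revenue = 4.
Surplus = 3*Revenue + 6  [with Revenue=4]  = 18

18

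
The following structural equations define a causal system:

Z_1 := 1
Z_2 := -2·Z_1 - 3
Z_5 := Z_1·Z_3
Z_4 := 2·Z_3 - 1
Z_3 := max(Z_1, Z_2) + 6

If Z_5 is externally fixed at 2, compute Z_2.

Under do(Z_5=2), the mechanism Z_5 := Z_1·Z_3 is discarded; Z_5 is fixed at 2.
No directed path runs from Z_5 to Z_2, so Z_2 keeps its natural value.
Z_2 = -2·Z_1 - 3  [with Z_1=1]  = -5

-5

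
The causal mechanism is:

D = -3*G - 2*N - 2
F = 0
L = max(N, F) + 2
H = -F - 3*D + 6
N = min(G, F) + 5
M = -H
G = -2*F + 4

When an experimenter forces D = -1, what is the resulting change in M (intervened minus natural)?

The intervention breaks the incoming arrows to D: D = -3*G - 2*N - 2 no longer applies, and D = -1.
H = -F - 3*D + 6  [with F=0, D=-1]  = 9
M = -H  [with H=9]  = -9
Without intervention: G = -2*F + 4  [with F=0]  = 4; N = min(G, F) + 5  [with G=4, F=0]  = 5; D = -3*G - 2*N - 2  [with G=4, N=5]  = -24; H = -F - 3*D + 6  [with F=0, D=-24]  = 78; M = -H  [with H=78]  = -78.
Change = -9 − (-78) = 69.

69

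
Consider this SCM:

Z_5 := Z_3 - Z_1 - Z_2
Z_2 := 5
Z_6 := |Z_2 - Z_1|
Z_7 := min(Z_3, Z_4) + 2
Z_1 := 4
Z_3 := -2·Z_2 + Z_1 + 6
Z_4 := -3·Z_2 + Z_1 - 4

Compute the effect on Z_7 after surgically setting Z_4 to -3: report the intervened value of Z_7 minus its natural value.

12

The intervention breaks the incoming arrows to Z_4: Z_4 := -3·Z_2 + Z_1 - 4 no longer applies, and Z_4 = -3.
Z_3 = -2·Z_2 + Z_1 + 6  [with Z_2=5, Z_1=4]  = 0
Z_7 = min(Z_3, Z_4) + 2  [with Z_3=0, Z_4=-3]  = -1
Without intervention: Z_3 = -2·Z_2 + Z_1 + 6  [with Z_2=5, Z_1=4]  = 0; Z_4 = -3·Z_2 + Z_1 - 4  [with Z_2=5, Z_1=4]  = -15; Z_7 = min(Z_3, Z_4) + 2  [with Z_3=0, Z_4=-15]  = -13.
Change = -1 − (-13) = 12.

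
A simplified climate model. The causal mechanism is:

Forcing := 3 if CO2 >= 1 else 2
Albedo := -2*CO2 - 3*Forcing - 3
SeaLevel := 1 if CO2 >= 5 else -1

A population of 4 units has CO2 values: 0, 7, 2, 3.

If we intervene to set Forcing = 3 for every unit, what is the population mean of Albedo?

-18

Under do(Forcing=3), Forcing's equation is replaced by Forcing=3 for every unit. Per-unit Albedo: -12, -26, -16, -18. Mean = -18.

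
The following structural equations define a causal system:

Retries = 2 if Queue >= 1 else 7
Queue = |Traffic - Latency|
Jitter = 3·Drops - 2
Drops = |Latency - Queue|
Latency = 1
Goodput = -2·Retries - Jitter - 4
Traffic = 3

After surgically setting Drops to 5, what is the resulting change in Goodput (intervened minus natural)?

-12

The intervention breaks the incoming arrows to Drops: Drops = |Latency - Queue| no longer applies, and Drops = 5.
Queue = |Traffic - Latency|  [with Traffic=3, Latency=1]  = 2
Retries = 2 if Queue >= 1 else 7  [with Queue=2]  = 2
Jitter = 3·Drops - 2  [with Drops=5]  = 13
Goodput = -2·Retries - Jitter - 4  [with Retries=2, Jitter=13]  = -21
Without intervention: Queue = |Traffic - Latency|  [with Traffic=3, Latency=1]  = 2; Drops = |Latency - Queue|  [with Latency=1, Queue=2]  = 1; Retries = 2 if Queue >= 1 else 7  [with Queue=2]  = 2; Jitter = 3·Drops - 2  [with Drops=1]  = 1; Goodput = -2·Retries - Jitter - 4  [with Retries=2, Jitter=1]  = -9.
Change = -21 − (-9) = -12.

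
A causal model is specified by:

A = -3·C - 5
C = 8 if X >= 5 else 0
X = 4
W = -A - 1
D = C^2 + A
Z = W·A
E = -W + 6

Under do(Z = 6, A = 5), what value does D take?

5

Under do(Z = 6, A = 5), each intervened variable's structural equation is replaced by its fixed value.
C = 8 if X >= 5 else 0  [with X=4]  = 0
D = C^2 + A  [with C=0, A=5]  = 5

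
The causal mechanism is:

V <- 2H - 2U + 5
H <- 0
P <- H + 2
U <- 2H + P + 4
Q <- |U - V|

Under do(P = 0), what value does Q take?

do(P=0) replaces the equation P <- H + 2 with the constant P = 0.
U = 2H + P + 4  [with H=0, P=0]  = 4
V = 2H - 2U + 5  [with H=0, U=4]  = -3
Q = |U - V|  [with U=4, V=-3]  = 7

7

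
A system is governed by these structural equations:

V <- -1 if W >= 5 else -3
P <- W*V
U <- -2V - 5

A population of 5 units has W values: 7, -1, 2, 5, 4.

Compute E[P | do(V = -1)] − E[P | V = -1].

2.6

Under do(V=-1), V's equation is replaced by V=-1 for every unit. Per-unit P: -7, 1, -2, -5, -4. Mean = -3.4.
Conditioning on V=-1 selects the 2 unit(s) with W ∈ {7, 5}. Their P values: -7, -5. Mean = -6.
Difference = -3.4 − (-6) = 2.6.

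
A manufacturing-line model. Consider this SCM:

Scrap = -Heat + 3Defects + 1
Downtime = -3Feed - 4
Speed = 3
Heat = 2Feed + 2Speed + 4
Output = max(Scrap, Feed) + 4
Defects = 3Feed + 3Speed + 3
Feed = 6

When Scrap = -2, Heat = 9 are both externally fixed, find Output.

The joint intervention fixes Scrap = -2, Heat = 9, removing each variable's own equation.
Output = max(Scrap, Feed) + 4  [with Scrap=-2, Feed=6]  = 10

10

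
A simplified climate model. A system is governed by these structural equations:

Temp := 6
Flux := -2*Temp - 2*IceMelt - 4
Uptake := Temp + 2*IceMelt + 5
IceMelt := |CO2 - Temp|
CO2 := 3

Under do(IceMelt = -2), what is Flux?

-12

The intervention breaks the incoming arrows to IceMelt: IceMelt := |CO2 - Temp| no longer applies, and IceMelt = -2.
Flux = -2*Temp - 2*IceMelt - 4  [with Temp=6, IceMelt=-2]  = -12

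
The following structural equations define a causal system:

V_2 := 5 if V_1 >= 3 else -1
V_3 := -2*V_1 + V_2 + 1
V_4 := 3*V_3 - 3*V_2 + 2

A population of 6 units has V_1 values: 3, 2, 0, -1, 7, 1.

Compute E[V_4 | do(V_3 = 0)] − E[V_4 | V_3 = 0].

3

Every unit gets V_3=0 under the intervention. V_4 values become -13, 5, 5, 5, -13, 5; E[V_4|do(V_3=0)] = -1.
Conditioning on V_3=0 selects the 2 unit(s) with V_1 ∈ {3, 0}. Their V_4 values: -13, 5. Mean = -4.
Difference = -1 − (-4) = 3.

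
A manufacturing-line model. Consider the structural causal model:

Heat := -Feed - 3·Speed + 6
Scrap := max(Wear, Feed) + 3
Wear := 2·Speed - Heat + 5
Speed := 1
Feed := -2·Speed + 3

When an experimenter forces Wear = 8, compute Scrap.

Intervening sets Wear = 8 and removes its equation (Wear := 2·Speed - Heat + 5).
Feed = -2·Speed + 3  [with Speed=1]  = 1
Scrap = max(Wear, Feed) + 3  [with Wear=8, Feed=1]  = 11

11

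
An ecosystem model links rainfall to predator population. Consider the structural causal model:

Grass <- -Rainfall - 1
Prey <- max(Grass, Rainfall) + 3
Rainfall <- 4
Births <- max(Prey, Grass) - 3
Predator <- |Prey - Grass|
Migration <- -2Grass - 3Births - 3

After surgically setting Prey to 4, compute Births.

1

do(Prey=4) replaces the equation Prey <- max(Grass, Rainfall) + 3 with the constant Prey = 4.
Grass = -Rainfall - 1  [with Rainfall=4]  = -5
Births = max(Prey, Grass) - 3  [with Prey=4, Grass=-5]  = 1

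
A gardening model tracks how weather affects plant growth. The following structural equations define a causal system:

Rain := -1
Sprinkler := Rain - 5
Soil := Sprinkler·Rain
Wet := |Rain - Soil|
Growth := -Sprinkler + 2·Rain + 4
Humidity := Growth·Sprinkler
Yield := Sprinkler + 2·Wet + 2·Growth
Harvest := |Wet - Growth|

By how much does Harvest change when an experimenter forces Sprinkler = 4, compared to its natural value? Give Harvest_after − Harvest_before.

4

do(Sprinkler=4) replaces the equation Sprinkler := Rain - 5 with the constant Sprinkler = 4.
Soil = Sprinkler·Rain  [with Sprinkler=4, Rain=-1]  = -4
Wet = |Rain - Soil|  [with Rain=-1, Soil=-4]  = 3
Growth = -Sprinkler + 2·Rain + 4  [with Sprinkler=4, Rain=-1]  = -2
Harvest = |Wet - Growth|  [with Wet=3, Growth=-2]  = 5
Without intervention: Sprinkler = Rain - 5  [with Rain=-1]  = -6; Soil = Sprinkler·Rain  [with Sprinkler=-6, Rain=-1]  = 6; Wet = |Rain - Soil|  [with Rain=-1, Soil=6]  = 7; Growth = -Sprinkler + 2·Rain + 4  [with Sprinkler=-6, Rain=-1]  = 8; Harvest = |Wet - Growth|  [with Wet=7, Growth=8]  = 1.
Change = 5 − 1 = 4.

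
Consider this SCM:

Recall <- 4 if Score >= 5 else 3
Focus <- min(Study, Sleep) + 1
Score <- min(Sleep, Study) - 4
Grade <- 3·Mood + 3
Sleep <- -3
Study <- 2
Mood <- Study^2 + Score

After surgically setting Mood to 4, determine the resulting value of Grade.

15

Under do(Mood=4), the mechanism Mood <- Study^2 + Score is discarded; Mood is fixed at 4.
Grade = 3·Mood + 3  [with Mood=4]  = 15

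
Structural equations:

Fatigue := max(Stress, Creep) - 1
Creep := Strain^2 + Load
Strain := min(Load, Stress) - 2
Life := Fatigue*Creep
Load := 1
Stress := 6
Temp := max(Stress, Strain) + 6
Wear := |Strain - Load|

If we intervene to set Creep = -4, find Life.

do(Creep=-4) replaces the equation Creep := Strain^2 + Load with the constant Creep = -4.
Fatigue = max(Stress, Creep) - 1  [with Stress=6, Creep=-4]  = 5
Life = Fatigue*Creep  [with Fatigue=5, Creep=-4]  = -20

-20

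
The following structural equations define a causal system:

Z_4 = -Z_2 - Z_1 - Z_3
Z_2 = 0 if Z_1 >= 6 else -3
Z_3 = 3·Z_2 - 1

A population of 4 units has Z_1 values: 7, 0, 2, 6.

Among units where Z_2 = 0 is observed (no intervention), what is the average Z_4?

-5.5

Observing Z_2=0 restricts to units where Z_2's equation naturally yields 0: Z_1 ∈ {7, 6}. In that subpopulation Z_4 = -6, -5, mean -5.5.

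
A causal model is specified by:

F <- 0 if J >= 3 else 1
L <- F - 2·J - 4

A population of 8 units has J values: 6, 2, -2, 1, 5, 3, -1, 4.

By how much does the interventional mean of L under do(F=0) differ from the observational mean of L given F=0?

4.5

Every unit gets F=0 under the intervention. L values become -16, -8, 0, -6, -14, -10, -2, -12; E[L|do(F=0)] = -8.5.
Observing F=0 restricts to units where F's equation naturally yields 0: J ∈ {6, 5, 3, 4}. In that subpopulation L = -16, -14, -10, -12, mean -13.
Difference = -8.5 − (-13) = 4.5.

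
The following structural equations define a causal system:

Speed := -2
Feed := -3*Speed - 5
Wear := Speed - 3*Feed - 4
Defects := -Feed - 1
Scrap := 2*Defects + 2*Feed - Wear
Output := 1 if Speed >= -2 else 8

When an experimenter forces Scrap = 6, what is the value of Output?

The intervention breaks the incoming arrows to Scrap: Scrap := 2*Defects + 2*Feed - Wear no longer applies, and Scrap = 6.
Since Output is not a descendant of the intervened variable, it is unaffected.
Output = 1 if Speed >= -2 else 8  [with Speed=-2]  = 1

1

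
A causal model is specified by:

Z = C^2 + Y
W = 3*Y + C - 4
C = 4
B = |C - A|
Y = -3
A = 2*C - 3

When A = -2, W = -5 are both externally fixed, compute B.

6

Setting A = -2, W = -5 by intervention discards those variables' equations.
B = |C - A|  [with C=4, A=-2]  = 6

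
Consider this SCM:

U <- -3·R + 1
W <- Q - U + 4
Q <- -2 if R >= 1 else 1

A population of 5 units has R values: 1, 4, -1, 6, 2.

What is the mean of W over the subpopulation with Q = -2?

10.75

E[W|Q=-2] averages over only the 4 units with Q=-2 (R = 1, 4, 6, 2): W = 4, 13, 19, 7, mean 10.75.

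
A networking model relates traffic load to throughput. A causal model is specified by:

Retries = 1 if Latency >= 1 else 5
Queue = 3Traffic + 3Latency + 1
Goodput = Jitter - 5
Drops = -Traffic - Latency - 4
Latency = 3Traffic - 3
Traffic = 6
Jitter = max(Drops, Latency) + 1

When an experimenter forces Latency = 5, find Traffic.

Under do(Latency=5), the mechanism Latency = 3Traffic - 3 is discarded; Latency is fixed at 5.
Traffic is not downstream of the intervention, so its value is determined by the original equations.

6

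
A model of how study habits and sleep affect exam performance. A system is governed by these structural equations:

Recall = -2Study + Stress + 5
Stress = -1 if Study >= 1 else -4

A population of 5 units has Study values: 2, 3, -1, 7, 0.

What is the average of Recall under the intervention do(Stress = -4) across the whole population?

-3.4

Every unit gets Stress=-4 under the intervention. Recall values become -3, -5, 3, -13, 1; E[Recall|do(Stress=-4)] = -3.4.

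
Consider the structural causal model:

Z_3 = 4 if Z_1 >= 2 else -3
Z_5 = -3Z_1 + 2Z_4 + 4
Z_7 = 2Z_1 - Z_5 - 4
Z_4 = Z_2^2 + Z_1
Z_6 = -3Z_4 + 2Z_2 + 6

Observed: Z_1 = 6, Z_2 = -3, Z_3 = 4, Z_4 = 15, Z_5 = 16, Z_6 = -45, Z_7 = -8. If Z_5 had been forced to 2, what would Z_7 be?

Under do(Z_5=2), the mechanism Z_5 = -3Z_1 + 2Z_4 + 4 is discarded; Z_5 is fixed at 2.
Z_7 = 2Z_1 - Z_5 - 4  [with Z_1=6, Z_5=2]  = 6

6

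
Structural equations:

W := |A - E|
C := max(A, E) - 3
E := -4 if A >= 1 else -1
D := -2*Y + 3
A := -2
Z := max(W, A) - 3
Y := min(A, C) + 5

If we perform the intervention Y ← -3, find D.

Intervening sets Y = -3 and removes its equation (Y := min(A, C) + 5).
D = -2*Y + 3  [with Y=-3]  = 9

9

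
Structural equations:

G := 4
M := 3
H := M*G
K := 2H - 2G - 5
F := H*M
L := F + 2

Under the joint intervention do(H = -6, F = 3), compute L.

Setting H = -6, F = 3 by intervention discards those variables' equations.
L = F + 2  [with F=3]  = 5

5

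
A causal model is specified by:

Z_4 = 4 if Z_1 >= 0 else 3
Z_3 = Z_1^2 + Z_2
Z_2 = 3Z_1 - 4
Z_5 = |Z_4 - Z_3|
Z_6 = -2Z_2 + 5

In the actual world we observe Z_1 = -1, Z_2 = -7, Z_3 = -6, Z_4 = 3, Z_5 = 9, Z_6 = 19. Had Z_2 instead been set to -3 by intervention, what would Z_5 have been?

5

do(Z_2=-3) replaces the equation Z_2 = 3Z_1 - 4 with the constant Z_2 = -3.
Z_3 = Z_1^2 + Z_2  [with Z_1=-1, Z_2=-3]  = -2
Z_4 = 4 if Z_1 >= 0 else 3  [with Z_1=-1]  = 3
Z_5 = |Z_4 - Z_3|  [with Z_4=3, Z_3=-2]  = 5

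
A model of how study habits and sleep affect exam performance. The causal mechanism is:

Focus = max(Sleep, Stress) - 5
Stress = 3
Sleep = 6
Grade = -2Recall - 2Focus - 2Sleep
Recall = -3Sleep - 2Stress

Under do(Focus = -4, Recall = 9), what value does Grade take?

-22

Setting Focus = -4, Recall = 9 by intervention discards those variables' equations.
Grade = -2Recall - 2Focus - 2Sleep  [with Recall=9, Focus=-4, Sleep=6]  = -22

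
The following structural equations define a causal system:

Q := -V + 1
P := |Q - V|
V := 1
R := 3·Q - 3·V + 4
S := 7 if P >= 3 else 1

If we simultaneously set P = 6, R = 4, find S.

7

The joint intervention fixes P = 6, R = 4, removing each variable's own equation.
S = 7 if P >= 3 else 1  [with P=6]  = 7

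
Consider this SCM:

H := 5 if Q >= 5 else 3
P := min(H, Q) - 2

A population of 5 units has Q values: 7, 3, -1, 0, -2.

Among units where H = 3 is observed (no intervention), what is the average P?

-2

E[P|H=3] averages over only the 4 units with H=3 (Q = 3, -1, 0, -2): P = 1, -3, -2, -4, mean -2.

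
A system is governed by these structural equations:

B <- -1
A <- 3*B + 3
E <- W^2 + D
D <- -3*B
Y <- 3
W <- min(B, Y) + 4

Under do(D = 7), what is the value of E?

Intervening sets D = 7 and removes its equation (D <- -3*B).
W = min(B, Y) + 4  [with B=-1, Y=3]  = 3
E = W^2 + D  [with W=3, D=7]  = 16

16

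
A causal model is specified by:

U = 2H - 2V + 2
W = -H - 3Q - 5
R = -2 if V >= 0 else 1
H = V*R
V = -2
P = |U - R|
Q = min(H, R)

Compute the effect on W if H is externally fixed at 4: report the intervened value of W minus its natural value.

-15

do(H=4) replaces the equation H = V*R with the constant H = 4.
R = -2 if V >= 0 else 1  [with V=-2]  = 1
Q = min(H, R)  [with H=4, R=1]  = 1
W = -H - 3Q - 5  [with H=4, Q=1]  = -12
Without intervention: R = -2 if V >= 0 else 1  [with V=-2]  = 1; H = V*R  [with V=-2, R=1]  = -2; Q = min(H, R)  [with H=-2, R=1]  = -2; W = -H - 3Q - 5  [with H=-2, Q=-2]  = 3.
Change = -12 − 3 = -15.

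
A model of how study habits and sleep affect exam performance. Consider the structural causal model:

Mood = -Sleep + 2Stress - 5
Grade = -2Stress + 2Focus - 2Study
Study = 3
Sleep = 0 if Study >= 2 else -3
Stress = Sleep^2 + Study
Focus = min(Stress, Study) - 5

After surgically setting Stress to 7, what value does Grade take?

-24

The intervention breaks the incoming arrows to Stress: Stress = Sleep^2 + Study no longer applies, and Stress = 7.
Focus = min(Stress, Study) - 5  [with Stress=7, Study=3]  = -2
Grade = -2Stress + 2Focus - 2Study  [with Stress=7, Focus=-2, Study=3]  = -24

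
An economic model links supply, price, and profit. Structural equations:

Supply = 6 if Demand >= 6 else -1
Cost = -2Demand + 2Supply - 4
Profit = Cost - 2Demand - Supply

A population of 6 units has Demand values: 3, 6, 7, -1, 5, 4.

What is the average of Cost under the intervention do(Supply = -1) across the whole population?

Every unit gets Supply=-1 under the intervention. Cost values become -12, -18, -20, -4, -16, -14; E[Cost|do(Supply=-1)] = -14.

-14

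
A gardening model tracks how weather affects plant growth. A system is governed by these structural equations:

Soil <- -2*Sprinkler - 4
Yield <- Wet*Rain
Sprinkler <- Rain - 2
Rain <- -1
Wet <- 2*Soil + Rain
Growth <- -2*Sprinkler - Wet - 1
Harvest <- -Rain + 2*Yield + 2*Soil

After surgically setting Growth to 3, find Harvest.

-1

Under do(Growth=3), the mechanism Growth <- -2*Sprinkler - Wet - 1 is discarded; Growth is fixed at 3.
Since Harvest is not a descendant of the intervened variable, it is unaffected.
Sprinkler = Rain - 2  [with Rain=-1]  = -3
Soil = -2*Sprinkler - 4  [with Sprinkler=-3]  = 2
Wet = 2*Soil + Rain  [with Soil=2, Rain=-1]  = 3
Yield = Wet*Rain  [with Wet=3, Rain=-1]  = -3
Harvest = -Rain + 2*Yield + 2*Soil  [with Rain=-1, Yield=-3, Soil=2]  = -1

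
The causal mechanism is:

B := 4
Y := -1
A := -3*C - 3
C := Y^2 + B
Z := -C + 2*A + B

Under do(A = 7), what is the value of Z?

Intervening sets A = 7 and removes its equation (A := -3*C - 3).
C = Y^2 + B  [with Y=-1, B=4]  = 5
Z = -C + 2*A + B  [with C=5, A=7, B=4]  = 13

13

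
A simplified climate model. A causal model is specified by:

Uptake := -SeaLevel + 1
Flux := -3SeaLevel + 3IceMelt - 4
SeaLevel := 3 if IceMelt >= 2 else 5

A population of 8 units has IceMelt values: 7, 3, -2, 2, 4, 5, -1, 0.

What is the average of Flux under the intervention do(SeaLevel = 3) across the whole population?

-6.25

Under do(SeaLevel=3), SeaLevel's equation is replaced by SeaLevel=3 for every unit. Per-unit Flux: 8, -4, -19, -7, -1, 2, -16, -13. Mean = -6.25.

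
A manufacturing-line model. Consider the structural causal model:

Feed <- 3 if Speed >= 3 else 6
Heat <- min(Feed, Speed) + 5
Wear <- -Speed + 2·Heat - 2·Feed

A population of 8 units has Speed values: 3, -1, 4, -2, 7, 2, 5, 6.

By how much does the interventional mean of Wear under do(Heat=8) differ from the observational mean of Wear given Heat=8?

-0.25

do(Heat=8) breaks Heat's dependence on Speed. With Heat=8 fixed, Wear across the units is 7, 5, 6, 6, 3, 2, 5, 4, mean 4.75.
Observing Heat=8 restricts to units where Heat's equation naturally yields 8: Speed ∈ {3, 4, 7, 5, 6}. In that subpopulation Wear = 7, 6, 3, 5, 4, mean 5.
Difference = 4.75 − 5 = -0.25.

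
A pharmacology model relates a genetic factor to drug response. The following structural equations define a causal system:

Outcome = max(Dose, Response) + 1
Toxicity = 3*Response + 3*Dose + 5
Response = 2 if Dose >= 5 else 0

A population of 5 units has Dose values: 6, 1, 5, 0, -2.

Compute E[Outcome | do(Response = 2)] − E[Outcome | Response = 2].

Under do(Response=2), Response's equation is replaced by Response=2 for every unit. Per-unit Outcome: 7, 3, 6, 3, 3. Mean = 4.4.
Conditioning on Response=2 selects the 2 unit(s) with Dose ∈ {6, 5}. Their Outcome values: 7, 6. Mean = 6.5.
Difference = 4.4 − 6.5 = -2.1.

-2.1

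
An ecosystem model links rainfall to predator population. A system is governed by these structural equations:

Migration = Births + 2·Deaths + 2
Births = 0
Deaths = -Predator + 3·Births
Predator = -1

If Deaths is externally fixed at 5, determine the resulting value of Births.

0

Under do(Deaths=5), the mechanism Deaths = -Predator + 3·Births is discarded; Deaths is fixed at 5.
Since Births is not a descendant of the intervened variable, it is unaffected.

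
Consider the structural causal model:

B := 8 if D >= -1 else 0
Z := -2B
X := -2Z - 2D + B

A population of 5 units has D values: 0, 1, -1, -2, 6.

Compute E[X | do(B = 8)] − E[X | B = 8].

1.4

Every unit gets B=8 under the intervention. X values become 40, 38, 42, 44, 28; E[X|do(B=8)] = 38.4.
Conditioning on B=8 selects the 4 unit(s) with D ∈ {0, 1, -1, 6}. Their X values: 40, 38, 42, 28. Mean = 37.
Difference = 38.4 − 37 = 1.4.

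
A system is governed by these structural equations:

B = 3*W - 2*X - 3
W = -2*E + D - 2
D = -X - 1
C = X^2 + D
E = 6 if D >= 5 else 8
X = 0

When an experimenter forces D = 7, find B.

-24

Under do(D=7), the mechanism D = -X - 1 is discarded; D is fixed at 7.
E = 6 if D >= 5 else 8  [with D=7]  = 6
W = -2*E + D - 2  [with E=6, D=7]  = -7
B = 3*W - 2*X - 3  [with W=-7, X=0]  = -24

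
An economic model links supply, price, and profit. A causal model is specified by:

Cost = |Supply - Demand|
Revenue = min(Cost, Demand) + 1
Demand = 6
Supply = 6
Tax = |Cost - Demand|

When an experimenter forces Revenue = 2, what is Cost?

0

Under do(Revenue=2), the mechanism Revenue = min(Cost, Demand) + 1 is discarded; Revenue is fixed at 2.
Since Cost is not a descendant of the intervened variable, it is unaffected.
Cost = |Supply - Demand|  [with Supply=6, Demand=6]  = 0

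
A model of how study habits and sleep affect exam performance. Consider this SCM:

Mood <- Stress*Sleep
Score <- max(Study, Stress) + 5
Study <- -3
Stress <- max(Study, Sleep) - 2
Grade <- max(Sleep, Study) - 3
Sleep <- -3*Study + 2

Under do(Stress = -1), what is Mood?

do(Stress=-1) replaces the equation Stress <- max(Study, Sleep) - 2 with the constant Stress = -1.
Sleep = -3*Study + 2  [with Study=-3]  = 11
Mood = Stress*Sleep  [with Stress=-1, Sleep=11]  = -11

-11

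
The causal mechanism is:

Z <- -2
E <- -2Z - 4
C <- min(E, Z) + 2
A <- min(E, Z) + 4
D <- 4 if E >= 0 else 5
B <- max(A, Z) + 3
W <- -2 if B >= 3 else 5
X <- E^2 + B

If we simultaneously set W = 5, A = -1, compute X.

The joint intervention fixes W = 5, A = -1, removing each variable's own equation.
E = -2Z - 4  [with Z=-2]  = 0
B = max(A, Z) + 3  [with A=-1, Z=-2]  = 2
X = E^2 + B  [with E=0, B=2]  = 2

2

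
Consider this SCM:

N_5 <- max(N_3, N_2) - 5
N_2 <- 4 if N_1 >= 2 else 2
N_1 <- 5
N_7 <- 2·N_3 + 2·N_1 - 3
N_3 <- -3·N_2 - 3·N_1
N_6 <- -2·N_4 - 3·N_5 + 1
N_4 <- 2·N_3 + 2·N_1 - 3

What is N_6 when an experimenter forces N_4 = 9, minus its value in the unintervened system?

Under do(N_4=9), the mechanism N_4 <- 2·N_3 + 2·N_1 - 3 is discarded; N_4 is fixed at 9.
N_2 = 4 if N_1 >= 2 else 2  [with N_1=5]  = 4
N_3 = -3·N_2 - 3·N_1  [with N_2=4, N_1=5]  = -27
N_5 = max(N_3, N_2) - 5  [with N_3=-27, N_2=4]  = -1
N_6 = -2·N_4 - 3·N_5 + 1  [with N_4=9, N_5=-1]  = -14
Without intervention: N_2 = 4 if N_1 >= 2 else 2  [with N_1=5]  = 4; N_3 = -3·N_2 - 3·N_1  [with N_2=4, N_1=5]  = -27; N_4 = 2·N_3 + 2·N_1 - 3  [with N_3=-27, N_1=5]  = -47; N_5 = max(N_3, N_2) - 5  [with N_3=-27, N_2=4]  = -1; N_6 = -2·N_4 - 3·N_5 + 1  [with N_4=-47, N_5=-1]  = 98.
Change = -14 − 98 = -112.

-112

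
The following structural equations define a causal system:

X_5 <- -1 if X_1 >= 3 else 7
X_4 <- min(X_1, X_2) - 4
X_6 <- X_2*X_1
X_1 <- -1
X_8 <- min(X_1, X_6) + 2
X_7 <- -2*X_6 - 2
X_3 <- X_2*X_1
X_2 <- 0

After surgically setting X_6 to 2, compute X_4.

-5

do(X_6=2) replaces the equation X_6 <- X_2*X_1 with the constant X_6 = 2.
No directed path runs from X_6 to X_4, so X_4 keeps its natural value.
X_4 = min(X_1, X_2) - 4  [with X_1=-1, X_2=0]  = -5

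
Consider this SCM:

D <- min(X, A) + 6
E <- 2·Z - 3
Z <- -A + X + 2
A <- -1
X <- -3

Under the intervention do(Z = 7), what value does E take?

Intervening sets Z = 7 and removes its equation (Z <- -A + X + 2).
E = 2·Z - 3  [with Z=7]  = 11

11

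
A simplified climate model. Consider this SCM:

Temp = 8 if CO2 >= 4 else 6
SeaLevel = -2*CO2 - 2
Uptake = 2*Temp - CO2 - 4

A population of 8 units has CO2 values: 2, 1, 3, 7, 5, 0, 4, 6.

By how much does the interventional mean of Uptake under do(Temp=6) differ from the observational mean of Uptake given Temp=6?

-2

do(Temp=6) breaks Temp's dependence on CO2. With Temp=6 fixed, Uptake across the units is 6, 7, 5, 1, 3, 8, 4, 2, mean 4.5.
Observing Temp=6 restricts to units where Temp's equation naturally yields 6: CO2 ∈ {2, 1, 3, 0}. In that subpopulation Uptake = 6, 7, 5, 8, mean 6.5.
Difference = 4.5 − 6.5 = -2.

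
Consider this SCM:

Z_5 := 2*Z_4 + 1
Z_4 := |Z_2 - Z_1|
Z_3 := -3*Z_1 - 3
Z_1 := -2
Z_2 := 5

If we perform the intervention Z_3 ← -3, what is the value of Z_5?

do(Z_3=-3) replaces the equation Z_3 := -3*Z_1 - 3 with the constant Z_3 = -3.
Z_5 is not downstream of the intervention, so its value is determined by the original equations.
Z_4 = |Z_2 - Z_1|  [with Z_2=5, Z_1=-2]  = 7
Z_5 = 2*Z_4 + 1  [with Z_4=7]  = 15

15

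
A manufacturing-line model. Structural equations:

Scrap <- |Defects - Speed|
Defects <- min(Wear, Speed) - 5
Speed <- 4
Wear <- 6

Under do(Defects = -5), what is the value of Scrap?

The intervention breaks the incoming arrows to Defects: Defects <- min(Wear, Speed) - 5 no longer applies, and Defects = -5.
Scrap = |Defects - Speed|  [with Defects=-5, Speed=4]  = 9

9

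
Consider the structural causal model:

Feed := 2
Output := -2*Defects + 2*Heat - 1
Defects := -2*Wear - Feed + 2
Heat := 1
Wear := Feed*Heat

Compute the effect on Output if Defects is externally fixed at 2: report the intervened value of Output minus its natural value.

-12

Intervening sets Defects = 2 and removes its equation (Defects := -2*Wear - Feed + 2).
Output = -2*Defects + 2*Heat - 1  [with Defects=2, Heat=1]  = -3
Without intervention: Wear = Feed*Heat  [with Feed=2, Heat=1]  = 2; Defects = -2*Wear - Feed + 2  [with Wear=2, Feed=2]  = -4; Output = -2*Defects + 2*Heat - 1  [with Defects=-4, Heat=1]  = 9.
Change = -3 − 9 = -12.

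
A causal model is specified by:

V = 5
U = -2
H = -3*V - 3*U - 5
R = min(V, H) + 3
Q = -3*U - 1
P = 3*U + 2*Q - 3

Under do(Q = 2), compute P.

-5

The intervention breaks the incoming arrows to Q: Q = -3*U - 1 no longer applies, and Q = 2.
P = 3*U + 2*Q - 3  [with U=-2, Q=2]  = -5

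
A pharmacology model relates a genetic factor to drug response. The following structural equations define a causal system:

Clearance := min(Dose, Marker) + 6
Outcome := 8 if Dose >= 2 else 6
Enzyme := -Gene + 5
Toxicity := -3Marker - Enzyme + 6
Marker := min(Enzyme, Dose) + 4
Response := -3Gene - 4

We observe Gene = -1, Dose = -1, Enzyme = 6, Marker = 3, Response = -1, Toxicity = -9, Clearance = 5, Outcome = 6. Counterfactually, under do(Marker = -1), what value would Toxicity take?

3

Under do(Marker=-1), the mechanism Marker := min(Enzyme, Dose) + 4 is discarded; Marker is fixed at -1.
Enzyme = -Gene + 5  [with Gene=-1]  = 6
Toxicity = -3Marker - Enzyme + 6  [with Marker=-1, Enzyme=6]  = 3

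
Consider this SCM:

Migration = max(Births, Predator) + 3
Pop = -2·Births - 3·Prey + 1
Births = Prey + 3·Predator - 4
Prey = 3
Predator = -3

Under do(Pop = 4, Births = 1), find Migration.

Under do(Pop = 4, Births = 1), each intervened variable's structural equation is replaced by its fixed value.
Migration = max(Births, Predator) + 3  [with Births=1, Predator=-3]  = 4

4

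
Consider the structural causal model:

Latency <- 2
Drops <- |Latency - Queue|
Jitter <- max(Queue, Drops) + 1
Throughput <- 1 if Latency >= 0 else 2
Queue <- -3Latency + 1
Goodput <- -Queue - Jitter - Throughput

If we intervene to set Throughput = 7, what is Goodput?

-10

The intervention breaks the incoming arrows to Throughput: Throughput <- 1 if Latency >= 0 else 2 no longer applies, and Throughput = 7.
Queue = -3Latency + 1  [with Latency=2]  = -5
Drops = |Latency - Queue|  [with Latency=2, Queue=-5]  = 7
Jitter = max(Queue, Drops) + 1  [with Queue=-5, Drops=7]  = 8
Goodput = -Queue - Jitter - Throughput  [with Queue=-5, Jitter=8, Throughput=7]  = -10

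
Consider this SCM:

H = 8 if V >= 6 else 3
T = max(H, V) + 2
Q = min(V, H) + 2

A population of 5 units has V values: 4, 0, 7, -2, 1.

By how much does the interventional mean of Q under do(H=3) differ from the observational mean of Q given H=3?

0.5

The intervention sets H=3 in all 5 units regardless of V. Recomputing Q per unit gives 5, 2, 5, 0, 3; average 3.
Conditioning on H=3 selects the 4 unit(s) with V ∈ {4, 0, -2, 1}. Their Q values: 5, 2, 0, 3. Mean = 2.5.
Difference = 3 − 2.5 = 0.5.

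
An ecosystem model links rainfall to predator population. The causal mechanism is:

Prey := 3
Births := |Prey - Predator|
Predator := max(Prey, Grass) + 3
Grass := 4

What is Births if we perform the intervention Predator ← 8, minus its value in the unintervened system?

1

The intervention breaks the incoming arrows to Predator: Predator := max(Prey, Grass) + 3 no longer applies, and Predator = 8.
Births = |Prey - Predator|  [with Prey=3, Predator=8]  = 5
Without intervention: Predator = max(Prey, Grass) + 3  [with Prey=3, Grass=4]  = 7; Births = |Prey - Predator|  [with Prey=3, Predator=7]  = 4.
Change = 5 − 4 = 1.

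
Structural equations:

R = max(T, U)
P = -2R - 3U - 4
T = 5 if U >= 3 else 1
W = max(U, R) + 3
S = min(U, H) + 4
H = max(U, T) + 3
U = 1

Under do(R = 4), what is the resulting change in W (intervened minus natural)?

3

The intervention breaks the incoming arrows to R: R = max(T, U) no longer applies, and R = 4.
W = max(U, R) + 3  [with U=1, R=4]  = 7
Without intervention: T = 5 if U >= 3 else 1  [with U=1]  = 1; R = max(T, U)  [with T=1, U=1]  = 1; W = max(U, R) + 3  [with U=1, R=1]  = 4.
Change = 7 − 4 = 3.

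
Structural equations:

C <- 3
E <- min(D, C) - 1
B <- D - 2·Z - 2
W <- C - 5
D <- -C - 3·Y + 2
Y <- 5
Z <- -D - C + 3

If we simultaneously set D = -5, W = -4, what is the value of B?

-17

Setting D = -5, W = -4 by intervention discards those variables' equations.
Z = -D - C + 3  [with D=-5, C=3]  = 5
B = D - 2·Z - 2  [with D=-5, Z=5]  = -17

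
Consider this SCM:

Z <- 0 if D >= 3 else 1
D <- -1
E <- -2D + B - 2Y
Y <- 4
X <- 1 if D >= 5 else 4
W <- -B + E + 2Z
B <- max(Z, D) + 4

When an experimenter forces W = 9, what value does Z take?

Intervening sets W = 9 and removes its equation (W <- -B + E + 2Z).
Z is not downstream of the intervention, so its value is determined by the original equations.
Z = 0 if D >= 3 else 1  [with D=-1]  = 1

1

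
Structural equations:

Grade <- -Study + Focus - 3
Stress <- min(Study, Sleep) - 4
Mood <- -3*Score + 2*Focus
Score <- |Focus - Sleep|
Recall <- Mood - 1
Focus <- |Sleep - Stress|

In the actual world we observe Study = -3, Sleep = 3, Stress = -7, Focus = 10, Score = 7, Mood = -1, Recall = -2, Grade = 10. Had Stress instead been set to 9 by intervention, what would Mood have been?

The intervention breaks the incoming arrows to Stress: Stress <- min(Study, Sleep) - 4 no longer applies, and Stress = 9.
Focus = |Sleep - Stress|  [with Sleep=3, Stress=9]  = 6
Score = |Focus - Sleep|  [with Focus=6, Sleep=3]  = 3
Mood = -3*Score + 2*Focus  [with Score=3, Focus=6]  = 3

3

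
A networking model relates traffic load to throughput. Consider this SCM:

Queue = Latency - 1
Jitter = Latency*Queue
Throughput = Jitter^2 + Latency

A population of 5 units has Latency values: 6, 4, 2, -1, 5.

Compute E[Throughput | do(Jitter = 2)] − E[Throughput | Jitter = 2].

do(Jitter=2) breaks Jitter's dependence on Latency. With Jitter=2 fixed, Throughput across the units is 10, 8, 6, 3, 9, mean 7.2.
Observing Jitter=2 restricts to units where Jitter's equation naturally yields 2: Latency ∈ {2, -1}. In that subpopulation Throughput = 6, 3, mean 4.5.
Difference = 7.2 − 4.5 = 2.7.

2.7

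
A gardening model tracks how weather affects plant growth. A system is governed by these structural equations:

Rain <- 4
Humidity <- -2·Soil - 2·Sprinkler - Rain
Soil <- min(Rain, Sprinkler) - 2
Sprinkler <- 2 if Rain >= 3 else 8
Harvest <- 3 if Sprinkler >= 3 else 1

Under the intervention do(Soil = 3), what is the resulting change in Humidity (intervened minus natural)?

-6

The intervention breaks the incoming arrows to Soil: Soil <- min(Rain, Sprinkler) - 2 no longer applies, and Soil = 3.
Sprinkler = 2 if Rain >= 3 else 8  [with Rain=4]  = 2
Humidity = -2·Soil - 2·Sprinkler - Rain  [with Soil=3, Sprinkler=2, Rain=4]  = -14
Without intervention: Sprinkler = 2 if Rain >= 3 else 8  [with Rain=4]  = 2; Soil = min(Rain, Sprinkler) - 2  [with Rain=4, Sprinkler=2]  = 0; Humidity = -2·Soil - 2·Sprinkler - Rain  [with Soil=0, Sprinkler=2, Rain=4]  = -8.
Change = -14 − (-8) = -6.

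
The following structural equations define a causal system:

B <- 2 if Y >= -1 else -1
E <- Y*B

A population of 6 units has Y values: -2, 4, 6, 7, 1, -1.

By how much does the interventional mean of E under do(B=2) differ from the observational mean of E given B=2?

-1.8

The intervention sets B=2 in all 6 units regardless of Y. Recomputing E per unit gives -4, 8, 12, 14, 2, -2; average 5.
Observing B=2 restricts to units where B's equation naturally yields 2: Y ∈ {4, 6, 7, 1, -1}. In that subpopulation E = 8, 12, 14, 2, -2, mean 6.8.
Difference = 5 − 6.8 = -1.8.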